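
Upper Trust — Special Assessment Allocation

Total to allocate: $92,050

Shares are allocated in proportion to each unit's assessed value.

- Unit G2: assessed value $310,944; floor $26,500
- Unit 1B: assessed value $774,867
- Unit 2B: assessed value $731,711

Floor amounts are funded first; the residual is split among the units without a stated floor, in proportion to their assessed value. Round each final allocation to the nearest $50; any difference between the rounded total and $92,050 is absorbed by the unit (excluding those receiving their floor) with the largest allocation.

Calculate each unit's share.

Minimums first: Unit G2 $26,500. Remaining pool $65,550.
Remaining pool split over remaining assessed value 1,506,578: Unit 1B 33,713.84 → $33,700; Unit 2B 31,836.16 → $31,850.

Unit G2: $26,500; Unit 1B: $33,700; Unit 2B: $31,850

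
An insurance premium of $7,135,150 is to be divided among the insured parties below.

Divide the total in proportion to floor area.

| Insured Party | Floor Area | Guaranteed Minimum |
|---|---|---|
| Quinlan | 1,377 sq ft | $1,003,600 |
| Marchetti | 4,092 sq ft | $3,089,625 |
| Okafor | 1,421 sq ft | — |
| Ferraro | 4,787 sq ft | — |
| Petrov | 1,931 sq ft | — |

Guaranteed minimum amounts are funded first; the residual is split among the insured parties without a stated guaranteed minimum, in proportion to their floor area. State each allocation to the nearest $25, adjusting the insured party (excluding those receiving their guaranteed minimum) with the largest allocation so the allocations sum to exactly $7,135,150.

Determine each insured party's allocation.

Guaranteed amounts: Quinlan $1,003,600; Marchetti $3,089,625. Residual $3,041,925.
Residual split over remaining floor area 8,139: Okafor 531,094.17 → $531,100; Ferraro 1,789,125.81 → $1,789,125; Petrov 721,705.02 → $721,700.

Quinlan: $1,003,600 · Marchetti: $3,089,625 · Okafor: $531,100 · Ferraro: $1,789,125 · Petrov: $721,700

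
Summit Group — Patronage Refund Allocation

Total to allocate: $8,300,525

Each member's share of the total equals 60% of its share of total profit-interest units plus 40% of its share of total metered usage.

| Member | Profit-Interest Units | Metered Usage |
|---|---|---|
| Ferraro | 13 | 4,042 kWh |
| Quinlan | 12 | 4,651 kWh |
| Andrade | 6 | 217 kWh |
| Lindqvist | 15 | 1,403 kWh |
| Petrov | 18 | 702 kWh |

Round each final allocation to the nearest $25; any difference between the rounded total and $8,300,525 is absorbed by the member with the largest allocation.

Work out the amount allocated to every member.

Ferraro: $2,230,000 · Quinlan: $2,335,725 · Andrade: $532,325 · Lindqvist: $1,590,150 · Petrov: $1,612,325

Totals — profit-interest units 64, metered usage 11,015.
Composite weights (60% profit-interest units + 40% metered usage): Ferraro 0.2687; Quinlan 0.2814; Andrade 0.0641; Lindqvist 0.1916; Petrov 0.1942.
Pro-rata amounts: Ferraro 2,229,991.33; Quinlan 2,335,742.49; Andrade 532,314.02; Lindqvist 1,590,162.34; Petrov 1,612,314.81.
After rounding ($25): Ferraro $2,230,000; Quinlan $2,335,750; Andrade $532,325; Lindqvist $1,590,150; Petrov $1,612,325. Sum = $8,300,550.
Difference $8,300,525 − $8,300,550 = −$25 applied to largest allocation (Quinlan): Quinlan becomes $2,335,725.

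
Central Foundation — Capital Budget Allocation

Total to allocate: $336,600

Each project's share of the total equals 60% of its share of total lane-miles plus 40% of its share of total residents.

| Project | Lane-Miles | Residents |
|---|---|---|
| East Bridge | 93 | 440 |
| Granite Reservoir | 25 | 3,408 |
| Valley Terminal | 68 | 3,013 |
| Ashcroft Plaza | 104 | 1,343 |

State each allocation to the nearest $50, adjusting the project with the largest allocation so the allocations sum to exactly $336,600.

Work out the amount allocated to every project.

East Bridge: $72,000 · Granite Reservoir: $73,350 · Valley Terminal: $96,800 · Ashcroft Plaza: $94,450

Lane-miles total 290; residents total 8,204.
Composite weights (60% lane-miles + 40% residents): East Bridge 0.2139; Granite Reservoir 0.2179; Valley Terminal 0.2876; Ashcroft Plaza 0.2807.
Raw shares: East Bridge 71,987.55; Granite Reservoir 73,340.76; Valley Terminal 96,804.01; Ashcroft Plaza 94,467.69.
After rounding ($50): East Bridge $72,000; Granite Reservoir $73,350; Valley Terminal $96,800; Ashcroft Plaza $94,450. Sum = $336,600.
No rounding difference to absorb.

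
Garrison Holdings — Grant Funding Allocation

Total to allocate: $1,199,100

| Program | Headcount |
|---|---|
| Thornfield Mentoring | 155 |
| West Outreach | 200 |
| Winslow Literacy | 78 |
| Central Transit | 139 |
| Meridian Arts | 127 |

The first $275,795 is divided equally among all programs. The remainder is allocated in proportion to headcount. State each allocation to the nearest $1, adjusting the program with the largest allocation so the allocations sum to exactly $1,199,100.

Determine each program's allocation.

Thornfield Mentoring: $259,898 · West Outreach: $319,337 · Winslow Literacy: $158,189 · Central Transit: $238,763 · Meridian Arts: $222,913

$275,795 shared equally gives $55,159 per program.
Remainder $923,305 by headcount (total 699): Thornfield Mentoring 204,738.59 → $204,739; West Outreach 264,178.83 → $264,179; Winslow Literacy 103,029.74 → $103,030; Central Transit 183,604.28 → $183,604; Meridian Arts 167,753.56 → $167,754.
Rounding difference −$1 on remainder applied to West Outreach.
Totals: Thornfield Mentoring $55,159 + $204,739 = $259,898; West Outreach $55,159 + $264,178 = $319,337; Winslow Literacy $55,159 + $103,030 = $158,189; Central Transit $55,159 + $183,604 = $238,763; Meridian Arts $55,159 + $167,754 = $222,913.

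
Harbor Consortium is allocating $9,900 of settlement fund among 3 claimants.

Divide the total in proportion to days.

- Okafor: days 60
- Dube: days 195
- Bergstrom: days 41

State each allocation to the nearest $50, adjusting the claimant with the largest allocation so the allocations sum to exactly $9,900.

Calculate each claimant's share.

Okafor: $2,000 | Dube: $6,550 | Bergstrom: $1,350

Total days = 296.
Raw shares: Okafor 60/296 × $9,900 = 2,006.76; Dube 195/296 × $9,900 = 6,521.96; Bergstrom 41/296 × $9,900 = 1,371.28.
Rounded to nearest $50: Okafor $2,000; Dube $6,500; Bergstrom $1,350. Sum = $9,850.
Difference $9,900 − $9,850 = +$50 applied to largest allocation (Dube): Dube becomes $6,550.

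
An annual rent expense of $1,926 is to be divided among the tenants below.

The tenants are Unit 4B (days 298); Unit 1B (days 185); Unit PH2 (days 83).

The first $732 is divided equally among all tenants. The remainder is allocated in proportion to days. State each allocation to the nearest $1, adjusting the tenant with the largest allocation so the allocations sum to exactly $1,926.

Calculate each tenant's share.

Equal tier: $732 ÷ 3 = $244 apiece.
Remainder $1,194 by days (total 566): Unit 4B 628.64 → $629; Unit 1B 390.27 → $390; Unit PH2 175.09 → $175.
Totals: Unit 4B $244 + $629 = $873; Unit 1B $244 + $390 = $634; Unit PH2 $244 + $175 = $419.

Unit 4B: $873; Unit 1B: $634; Unit PH2: $419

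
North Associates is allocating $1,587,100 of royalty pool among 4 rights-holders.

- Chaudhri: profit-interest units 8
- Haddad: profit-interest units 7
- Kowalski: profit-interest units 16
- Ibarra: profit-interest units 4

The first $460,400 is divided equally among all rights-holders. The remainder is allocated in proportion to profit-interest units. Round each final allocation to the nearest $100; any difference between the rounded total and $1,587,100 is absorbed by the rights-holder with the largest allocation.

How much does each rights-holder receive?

First tranche $460,400 split equally: $115,100 each.
Remainder $1,126,700 by profit-interest units (total 35): Chaudhri 257,531.43 → $257,500; Haddad 225,340.00 → $225,300; Kowalski 515,062.86 → $515,100; Ibarra 128,765.71 → $128,800.
Totals: Chaudhri $115,100 + $257,500 = $372,600; Haddad $115,100 + $225,300 = $340,400; Kowalski $115,100 + $515,100 = $630,200; Ibarra $115,100 + $128,800 = $243,900.

Chaudhri: $372,600 | Haddad: $340,400 | Kowalski: $630,200 | Ibarra: $243,900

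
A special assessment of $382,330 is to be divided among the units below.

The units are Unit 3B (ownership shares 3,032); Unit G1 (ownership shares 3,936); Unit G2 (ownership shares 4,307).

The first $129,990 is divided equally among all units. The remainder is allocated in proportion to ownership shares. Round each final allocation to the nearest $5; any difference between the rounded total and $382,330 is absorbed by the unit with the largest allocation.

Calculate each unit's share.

$129,990 shared equally gives $43,330 per unit.
Remainder $252,340 by ownership shares (total 11,275): Unit 3B 67,857.64 → $67,860; Unit G1 88,089.60 → $88,090; Unit G2 96,392.76 → $96,395.
Rounding difference −$5 on remainder applied to Unit G2.
Totals: Unit 3B $43,330 + $67,860 = $111,190; Unit G1 $43,330 + $88,090 = $131,420; Unit G2 $43,330 + $96,390 = $139,720.

Unit 3B: $111,190 | Unit G1: $131,420 | Unit G2: $139,720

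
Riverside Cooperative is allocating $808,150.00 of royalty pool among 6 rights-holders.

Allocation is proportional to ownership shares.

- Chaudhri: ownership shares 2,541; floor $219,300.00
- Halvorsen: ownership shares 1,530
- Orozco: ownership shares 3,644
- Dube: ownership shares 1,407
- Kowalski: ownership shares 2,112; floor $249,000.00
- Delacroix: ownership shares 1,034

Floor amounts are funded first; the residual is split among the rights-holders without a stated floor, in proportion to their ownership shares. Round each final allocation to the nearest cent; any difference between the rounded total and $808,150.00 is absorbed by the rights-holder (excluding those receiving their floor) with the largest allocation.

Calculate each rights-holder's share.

Fund the minimums — Chaudhri $219,300.00; Kowalski $249,000.00. Residual $339,850.00.
Residual split over remaining ownership shares 7,615: Halvorsen 68,282.4032 → $68,282.40; Orozco 162,628.15496 → $162,628.15; Dube 62,793.0335 → $62,793.03; Delacroix 46,146.4084 → $46,146.41.
Rounding difference +$0.01 applied to Orozco → $162,628.16.

Chaudhri: $219,300.00 | Halvorsen: $68,282.40 | Orozco: $162,628.16 | Dube: $62,793.03 | Kowalski: $249,000.00 | Delacroix: $46,146.41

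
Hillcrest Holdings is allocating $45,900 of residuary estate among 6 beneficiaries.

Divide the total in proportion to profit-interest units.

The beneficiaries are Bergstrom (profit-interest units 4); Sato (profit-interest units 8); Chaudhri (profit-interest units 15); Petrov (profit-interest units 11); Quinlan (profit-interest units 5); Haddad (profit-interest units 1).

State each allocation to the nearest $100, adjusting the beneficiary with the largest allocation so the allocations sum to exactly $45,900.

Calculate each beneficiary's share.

Combined profit-interest units = 44.
Proportional shares: Bergstrom 4/44 × $45,900 = 4,172.73; Sato 8/44 × $45,900 = 8,345.45; Chaudhri 15/44 × $45,900 = 15,647.73; Petrov 11/44 × $45,900 = 11,475.00; Quinlan 5/44 × $45,900 = 5,215.91; Haddad 1/44 × $45,900 = 1,043.18.
At nearest $100: Bergstrom $4,200; Sato $8,300; Chaudhri $15,600; Petrov $11,500; Quinlan $5,200; Haddad $1,000. Sum = $45,800.
Difference $45,900 − $45,800 = +$100 applied to largest allocation (Chaudhri): Chaudhri becomes $15,700.

Bergstrom: $4,200 | Sato: $8,300 | Chaudhri: $15,700 | Petrov: $11,500 | Quinlan: $5,200 | Haddad: $1,000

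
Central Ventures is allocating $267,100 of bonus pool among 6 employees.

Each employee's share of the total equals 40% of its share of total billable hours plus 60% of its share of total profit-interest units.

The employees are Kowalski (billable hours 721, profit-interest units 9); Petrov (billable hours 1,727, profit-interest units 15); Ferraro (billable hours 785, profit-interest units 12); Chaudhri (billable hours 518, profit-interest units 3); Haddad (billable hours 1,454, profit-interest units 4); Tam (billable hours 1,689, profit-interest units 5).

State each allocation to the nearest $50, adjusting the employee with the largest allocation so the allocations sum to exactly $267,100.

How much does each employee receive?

Kowalski: $41,200 | Petrov: $76,850 | Ferraro: $52,250 | Chaudhri: $18,050 | Haddad: $35,900 | Tam: $42,850

Billable hours total 6,894; profit-interest units total 48.
Combined weights (40% billable hours + 60% profit-interest units): Kowalski 0.1543; Petrov 0.2877; Ferraro 0.1955; Chaudhri 0.0676; Haddad 0.1344; Tam 0.1605.
Pro-rata amounts: Kowalski 41,222.47; Petrov 76,845.49; Ferraro 52,230.56; Chaudhri 18,043.97; Haddad 35,888.41; Tam 42,869.09.
At nearest $50: Kowalski $41,200; Petrov $76,850; Ferraro $52,250; Chaudhri $18,050; Haddad $35,900; Tam $42,850. Sum = $267,100.
Sum already equals the total — no adjustment.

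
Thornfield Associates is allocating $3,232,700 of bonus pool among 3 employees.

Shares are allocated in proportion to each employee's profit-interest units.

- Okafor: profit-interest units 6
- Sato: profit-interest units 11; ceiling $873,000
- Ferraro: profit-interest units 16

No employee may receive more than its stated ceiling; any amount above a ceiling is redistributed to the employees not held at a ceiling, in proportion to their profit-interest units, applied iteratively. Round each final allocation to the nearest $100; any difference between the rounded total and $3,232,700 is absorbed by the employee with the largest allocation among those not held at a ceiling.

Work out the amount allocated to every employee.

Combined profit-interest units = 33.
Unconstrained shares: Okafor 587,763.64; Sato 1,077,566.67; Ferraro 1,567,369.70.
Capped: Sato ($873,000); remaining pool $2,359,700 reallocated over remaining profit-interest units 22.
Redistributed shares: Okafor 643,554.55 → $643,600; Ferraro 1,716,145.45 → $1,716,100.

Okafor: $643,600 | Sato: $873,000 | Ferraro: $1,716,100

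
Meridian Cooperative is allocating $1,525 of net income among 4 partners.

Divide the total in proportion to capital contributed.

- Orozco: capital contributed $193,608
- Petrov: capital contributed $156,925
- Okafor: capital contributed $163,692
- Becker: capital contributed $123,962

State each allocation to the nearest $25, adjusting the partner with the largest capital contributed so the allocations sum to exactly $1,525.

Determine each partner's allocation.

Sum of capital contributed: 193,608 + 156,925 + 163,692 + 123,962 = 638,187.
Unrounded shares: Orozco 462.64; Petrov 374.99; Okafor 391.16; Becker 296.22.
At nearest $25: Orozco $475; Petrov $375; Okafor $400; Becker $300. Sum = $1,550.
Difference $1,525 − $1,550 = −$25 applied to largest capital contributed (Orozco): Orozco becomes $450.

Orozco: $450; Petrov: $375; Okafor: $400; Becker: $300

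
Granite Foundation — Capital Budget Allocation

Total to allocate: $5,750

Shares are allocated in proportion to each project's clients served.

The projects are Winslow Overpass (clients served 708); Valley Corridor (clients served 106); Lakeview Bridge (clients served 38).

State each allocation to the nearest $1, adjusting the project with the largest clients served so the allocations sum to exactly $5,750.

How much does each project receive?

Winslow Overpass: $4,779 | Valley Corridor: $715 | Lakeview Bridge: $256

Sum of clients served: 852.
Pro-rata amounts: Winslow Overpass 708/852 × $5,750 = 4,778.17; Valley Corridor 106/852 × $5,750 = 715.38; Lakeview Bridge 38/852 × $5,750 = 256.46.
At nearest $1: Winslow Overpass $4,778; Valley Corridor $715; Lakeview Bridge $256. Sum = $5,749.
Difference $5,750 − $5,749 = +$1 applied to largest clients served (Winslow Overpass): Winslow Overpass becomes $4,779.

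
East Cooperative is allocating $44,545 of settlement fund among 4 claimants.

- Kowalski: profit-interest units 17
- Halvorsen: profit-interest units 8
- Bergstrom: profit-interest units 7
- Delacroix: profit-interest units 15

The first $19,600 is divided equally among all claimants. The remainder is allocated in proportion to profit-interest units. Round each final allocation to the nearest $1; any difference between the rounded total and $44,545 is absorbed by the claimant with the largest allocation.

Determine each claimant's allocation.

Kowalski: $13,923 · Halvorsen: $9,146 · Bergstrom: $8,615 · Delacroix: $12,861

First tranche $19,600 split equally: $4,900 each.
Remainder $24,945 by profit-interest units (total 47): Kowalski 9,022.66 → $9,023; Halvorsen 4,245.96 → $4,246; Bergstrom 3,715.21 → $3,715; Delacroix 7,961.17 → $7,961.
Totals: Kowalski $4,900 + $9,023 = $13,923; Halvorsen $4,900 + $4,246 = $9,146; Bergstrom $4,900 + $3,715 = $8,615; Delacroix $4,900 + $7,961 = $12,861.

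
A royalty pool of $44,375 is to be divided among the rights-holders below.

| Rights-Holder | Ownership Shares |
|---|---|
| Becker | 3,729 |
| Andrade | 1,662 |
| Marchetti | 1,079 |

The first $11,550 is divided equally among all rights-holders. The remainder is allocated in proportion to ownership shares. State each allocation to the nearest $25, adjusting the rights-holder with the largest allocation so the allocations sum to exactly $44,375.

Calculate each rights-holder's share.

Becker: $22,775 | Andrade: $12,275 | Marchetti: $9,325

Equal tier: $11,550 ÷ 3 = $3,850 apiece.
Remainder $32,825 by ownership shares (total 6,470): Becker 18,918.77 → $18,925; Andrade 8,432.02 → $8,425; Marchetti 5,474.22 → $5,475.
Totals: Becker $3,850 + $18,925 = $22,775; Andrade $3,850 + $8,425 = $12,275; Marchetti $3,850 + $5,475 = $9,325.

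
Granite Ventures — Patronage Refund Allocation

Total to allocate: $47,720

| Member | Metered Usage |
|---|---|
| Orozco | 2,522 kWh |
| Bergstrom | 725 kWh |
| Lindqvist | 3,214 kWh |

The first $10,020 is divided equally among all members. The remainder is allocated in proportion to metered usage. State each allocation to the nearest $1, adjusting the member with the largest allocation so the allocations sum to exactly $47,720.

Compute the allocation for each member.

Orozco: $18,056 | Bergstrom: $7,570 | Lindqvist: $22,094

First tranche $10,020 split equally: $3,340 each.
Remainder $37,700 by metered usage (total 6,461): Orozco 14,715.90 → $14,716; Bergstrom 4,230.38 → $4,230; Lindqvist 18,753.72 → $18,754.
Totals: Orozco $3,340 + $14,716 = $18,056; Bergstrom $3,340 + $4,230 = $7,570; Lindqvist $3,340 + $18,754 = $22,094.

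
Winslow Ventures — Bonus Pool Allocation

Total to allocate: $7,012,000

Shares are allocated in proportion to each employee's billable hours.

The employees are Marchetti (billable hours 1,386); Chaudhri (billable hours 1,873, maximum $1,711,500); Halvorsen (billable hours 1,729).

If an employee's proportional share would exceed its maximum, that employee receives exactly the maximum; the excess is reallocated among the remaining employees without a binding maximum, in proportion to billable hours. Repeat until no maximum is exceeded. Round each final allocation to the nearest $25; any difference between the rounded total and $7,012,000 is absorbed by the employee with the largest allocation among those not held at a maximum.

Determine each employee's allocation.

Billable hours total: 4,988.
Pro-rata shares before constraints: Marchetti 1,948,402.57; Chaudhri 2,633,014.43; Halvorsen 2,430,583.00.
Held at cap: Chaudhri ($1,711,500); remaining pool $5,300,500 reallocated over remaining billable hours 3,115.
Redistributed shares: Marchetti 2,358,424.72 → $2,358,425; Halvorsen 2,942,075.28 → $2,942,075.

Marchetti: $2,358,425 · Chaudhri: $1,711,500 · Halvorsen: $2,942,075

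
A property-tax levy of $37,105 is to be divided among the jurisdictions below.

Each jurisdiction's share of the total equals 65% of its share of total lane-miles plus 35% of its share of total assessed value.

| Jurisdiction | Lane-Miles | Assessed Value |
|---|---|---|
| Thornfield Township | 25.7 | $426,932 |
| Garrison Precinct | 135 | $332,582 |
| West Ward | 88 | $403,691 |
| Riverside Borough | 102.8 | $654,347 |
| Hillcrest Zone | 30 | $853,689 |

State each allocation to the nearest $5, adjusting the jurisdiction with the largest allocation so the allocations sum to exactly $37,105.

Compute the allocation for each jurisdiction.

Lane-miles total 381.5; assessed value total 2,671,241.
Combined weights (65% lane-miles + 35% assessed value): Thornfield Township 0.0997; Garrison Precinct 0.2736; West Ward 0.2028; Riverside Borough 0.2609; Hillcrest Zone 0.1630.
Pro-rata amounts: Thornfield Township 3,700.35; Garrison Precinct 10,151.55; West Ward 7,525.94; Riverside Borough 9,680.20; Hillcrest Zone 6,046.96.
Rounded to nearest $5: Thornfield Township $3,700; Garrison Precinct $10,150; West Ward $7,525; Riverside Borough $9,680; Hillcrest Zone $6,045. Sum = $37,100.
Difference $37,105 − $37,100 = +$5 applied to largest allocation (Garrison Precinct): Garrison Precinct becomes $10,155.

Thornfield Township: $3,700 · Garrison Precinct: $10,155 · West Ward: $7,525 · Riverside Borough: $9,680 · Hillcrest Zone: $6,045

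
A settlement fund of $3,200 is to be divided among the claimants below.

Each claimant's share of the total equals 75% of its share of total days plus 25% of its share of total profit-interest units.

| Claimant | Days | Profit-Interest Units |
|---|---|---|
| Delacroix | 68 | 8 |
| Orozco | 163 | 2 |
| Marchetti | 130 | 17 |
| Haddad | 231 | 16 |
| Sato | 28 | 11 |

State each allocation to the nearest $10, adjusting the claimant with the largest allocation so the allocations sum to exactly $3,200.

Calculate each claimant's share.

Totals — days 620, profit-interest units 54.
Blended shares (75% days + 25% profit-interest units): Delacroix 0.1193; Orozco 0.2064; Marchetti 0.2360; Haddad 0.3535; Sato 0.0848.
Pro-rata amounts: Delacroix 381.74; Orozco 660.60; Marchetti 755.08; Haddad 1,131.23; Sato 271.35.
At nearest $10: Delacroix $380; Orozco $660; Marchetti $760; Haddad $1,130; Sato $270. Sum = $3,200.
Sum already equals the total — no adjustment.

Delacroix: $380 · Orozco: $660 · Marchetti: $760 · Haddad: $1,130 · Sato: $270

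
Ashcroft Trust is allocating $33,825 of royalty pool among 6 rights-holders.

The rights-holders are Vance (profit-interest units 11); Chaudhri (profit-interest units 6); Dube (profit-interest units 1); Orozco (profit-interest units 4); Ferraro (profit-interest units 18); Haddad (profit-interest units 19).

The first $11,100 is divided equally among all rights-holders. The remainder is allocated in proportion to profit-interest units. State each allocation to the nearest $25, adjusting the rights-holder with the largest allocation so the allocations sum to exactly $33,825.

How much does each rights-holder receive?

$11,100 shared equally gives $1,850 per rights-holder.
Remainder $22,725 by profit-interest units (total 59): Vance 4,236.86 → $4,225; Chaudhri 2,311.02 → $2,300; Dube 385.17 → $375; Orozco 1,540.68 → $1,550; Ferraro 6,933.05 → $6,925; Haddad 7,318.22 → $7,325.
Rounding difference +$25 on remainder applied to Haddad.
Totals: Vance $1,850 + $4,225 = $6,075; Chaudhri $1,850 + $2,300 = $4,150; Dube $1,850 + $375 = $2,225; Orozco $1,850 + $1,550 = $3,400; Ferraro $1,850 + $6,925 = $8,775; Haddad $1,850 + $7,350 = $9,200.

Vance: $6,075 | Chaudhri: $4,150 | Dube: $2,225 | Orozco: $3,400 | Ferraro: $8,775 | Haddad: $9,200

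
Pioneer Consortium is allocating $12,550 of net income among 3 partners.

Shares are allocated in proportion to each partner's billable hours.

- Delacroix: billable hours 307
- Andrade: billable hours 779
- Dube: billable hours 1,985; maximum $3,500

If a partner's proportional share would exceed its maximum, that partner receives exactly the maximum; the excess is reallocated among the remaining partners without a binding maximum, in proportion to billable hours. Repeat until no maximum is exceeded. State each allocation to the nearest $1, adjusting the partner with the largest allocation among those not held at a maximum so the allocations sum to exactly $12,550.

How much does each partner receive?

Billable hours total: 3,071.
Proportional shares (ignoring caps): Delacroix 1,254.59; Andrade 3,183.47; Dube 8,111.93.
Cap binds for Dube ($3,500); residual $9,050 reallocated over remaining billable hours 1,086.
Shares after redistribution: Delacroix 2,558.33 → $2,558; Andrade 6,491.67 → $6,492.

Delacroix: $2,558 | Andrade: $6,492 | Dube: $3,500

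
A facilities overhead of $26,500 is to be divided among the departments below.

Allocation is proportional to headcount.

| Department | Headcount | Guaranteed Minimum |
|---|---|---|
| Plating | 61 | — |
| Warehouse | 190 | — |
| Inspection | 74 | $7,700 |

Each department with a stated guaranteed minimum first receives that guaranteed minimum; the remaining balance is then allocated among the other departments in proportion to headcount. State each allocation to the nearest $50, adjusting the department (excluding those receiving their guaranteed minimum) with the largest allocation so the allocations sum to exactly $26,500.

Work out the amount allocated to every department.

Plating: $4,550 | Warehouse: $14,250 | Inspection: $7,700

Guaranteed amounts: Inspection $7,700. Remaining pool $18,800.
Remaining pool split over remaining headcount 251: Plating 4,568.92 → $4,550; Warehouse 14,231.08 → $14,250.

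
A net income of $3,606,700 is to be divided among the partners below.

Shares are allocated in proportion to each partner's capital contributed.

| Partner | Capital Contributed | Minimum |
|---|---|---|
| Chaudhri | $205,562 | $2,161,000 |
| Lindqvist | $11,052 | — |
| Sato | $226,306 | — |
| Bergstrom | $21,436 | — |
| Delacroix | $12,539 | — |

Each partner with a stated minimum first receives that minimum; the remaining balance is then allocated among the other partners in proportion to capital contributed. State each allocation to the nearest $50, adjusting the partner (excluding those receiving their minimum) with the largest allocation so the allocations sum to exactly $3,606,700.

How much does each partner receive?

Chaudhri: $2,161,000 | Lindqvist: $58,900 | Sato: $1,205,800 | Bergstrom: $114,200 | Delacroix: $66,800

Fund the minimums — Chaudhri $2,161,000. Balance $1,445,700.
Balance split over remaining capital contributed 271,333: Lindqvist 58,886.59 → $58,900; Sato 1,205,789.88 → $1,205,800; Bergstrom 114,213.99 → $114,200; Delacroix 66,809.54 → $66,800.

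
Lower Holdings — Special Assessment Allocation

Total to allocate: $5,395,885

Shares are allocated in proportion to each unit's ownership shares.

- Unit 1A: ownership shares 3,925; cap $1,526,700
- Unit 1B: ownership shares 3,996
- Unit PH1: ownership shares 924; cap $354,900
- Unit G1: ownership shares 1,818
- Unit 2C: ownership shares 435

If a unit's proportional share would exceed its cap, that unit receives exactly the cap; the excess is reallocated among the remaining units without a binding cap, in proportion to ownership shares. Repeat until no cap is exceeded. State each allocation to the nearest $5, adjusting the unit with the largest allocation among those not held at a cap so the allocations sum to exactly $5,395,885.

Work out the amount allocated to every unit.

Ownership shares total: 11,098.
Proportional shares (ignoring caps): Unit 1A 1,908,348.23; Unit 1B 1,942,868.67; Unit PH1 449,251.91; Unit G1 883,917.73; Unit 2C 211,498.47.
Held at cap: Unit 1A ($1,526,700), Unit PH1 ($354,900); balance $3,514,285 reallocated over remaining ownership shares 6,249.
Remaining shares: Unit 1B 2,247,252.82 → $2,247,255; Unit G1 1,022,398.80 → $1,022,400; Unit 2C 244,633.38 → $244,635.
Rounding difference −$5 applied to Unit 1B → $2,247,250.

Unit 1A: $1,526,700 · Unit 1B: $2,247,250 · Unit PH1: $354,900 · Unit G1: $1,022,400 · Unit 2C: $244,635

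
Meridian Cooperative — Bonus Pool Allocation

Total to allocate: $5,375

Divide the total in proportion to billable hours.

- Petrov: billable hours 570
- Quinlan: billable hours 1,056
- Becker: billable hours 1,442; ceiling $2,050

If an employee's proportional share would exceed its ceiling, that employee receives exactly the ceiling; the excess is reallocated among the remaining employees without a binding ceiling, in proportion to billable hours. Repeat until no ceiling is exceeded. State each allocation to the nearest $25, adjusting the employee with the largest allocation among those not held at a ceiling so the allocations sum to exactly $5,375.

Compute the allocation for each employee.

Petrov: $1,175 · Quinlan: $2,150 · Becker: $2,050

Sum of billable hours: 3,068.
Unconstrained shares: Petrov 998.61; Quinlan 1,850.07; Becker 2,526.32.
Capped: Becker ($2,050); balance $3,325 reallocated over remaining billable hours 1,626.
Shares after redistribution: Petrov 1,165.59 → $1,175; Quinlan 2,159.41 → $2,150.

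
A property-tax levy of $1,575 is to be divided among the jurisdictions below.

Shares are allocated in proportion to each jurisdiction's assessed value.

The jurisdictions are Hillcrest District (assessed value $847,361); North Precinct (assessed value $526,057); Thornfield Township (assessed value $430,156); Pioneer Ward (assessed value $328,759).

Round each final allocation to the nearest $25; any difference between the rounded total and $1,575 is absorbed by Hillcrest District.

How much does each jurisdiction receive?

Hillcrest District: $600 · North Precinct: $400 · Thornfield Township: $325 · Pioneer Ward: $250

Assessed value total: 2,132,333.
Unrounded shares: Hillcrest District 847,361/2,132,333 × $1,575 = 625.88; North Precinct 526,057/2,132,333 × $1,575 = 388.56; Thornfield Township 430,156/2,132,333 × $1,575 = 317.73; Pioneer Ward 328,759/2,132,333 × $1,575 = 242.83.
Rounded to nearest $25: Hillcrest District $625; North Precinct $400; Thornfield Township $325; Pioneer Ward $250. Sum = $1,600.
Difference $1,575 − $1,600 = −$25 applied to Hillcrest District: Hillcrest District becomes $600.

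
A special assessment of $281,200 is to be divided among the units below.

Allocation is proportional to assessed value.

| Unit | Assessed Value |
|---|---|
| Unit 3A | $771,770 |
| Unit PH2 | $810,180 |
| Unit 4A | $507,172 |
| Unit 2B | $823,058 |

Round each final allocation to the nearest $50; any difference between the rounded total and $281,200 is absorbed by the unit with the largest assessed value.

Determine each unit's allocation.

Total assessed value = 2,912,180.
Raw shares: Unit 3A 771,770/2,912,180 × $281,200 = 74,522.08; Unit PH2 810,180/2,912,180 × $281,200 = 78,230.95; Unit 4A 507,172/2,912,180 × $281,200 = 48,972.51; Unit 2B 823,058/2,912,180 × $281,200 = 79,474.45.
Rounded to nearest $50: Unit 3A $74,500; Unit PH2 $78,250; Unit 4A $48,950; Unit 2B $79,450. Sum = $281,150.
Difference $281,200 − $281,150 = +$50 applied to largest assessed value (Unit 2B): Unit 2B becomes $79,500.

Unit 3A: $74,500 | Unit PH2: $78,250 | Unit 4A: $48,950 | Unit 2B: $79,500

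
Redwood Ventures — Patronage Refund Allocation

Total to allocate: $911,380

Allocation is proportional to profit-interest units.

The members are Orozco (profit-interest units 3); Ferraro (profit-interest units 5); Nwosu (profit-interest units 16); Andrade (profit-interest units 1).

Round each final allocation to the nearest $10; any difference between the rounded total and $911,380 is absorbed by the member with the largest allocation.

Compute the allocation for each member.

Combined profit-interest units = 25.
Raw shares: Orozco 3/25 × $911,380 = 109,365.60; Ferraro 5/25 × $911,380 = 182,276.00; Nwosu 16/25 × $911,380 = 583,283.20; Andrade 1/25 × $911,380 = 36,455.20.
After rounding ($10): Orozco $109,370; Ferraro $182,280; Nwosu $583,280; Andrade $36,460. Sum = $911,390.
Difference $911,380 − $911,390 = −$10 applied to largest allocation (Nwosu): Nwosu becomes $583,270.

Orozco: $109,370 · Ferraro: $182,280 · Nwosu: $583,270 · Andrade: $36,460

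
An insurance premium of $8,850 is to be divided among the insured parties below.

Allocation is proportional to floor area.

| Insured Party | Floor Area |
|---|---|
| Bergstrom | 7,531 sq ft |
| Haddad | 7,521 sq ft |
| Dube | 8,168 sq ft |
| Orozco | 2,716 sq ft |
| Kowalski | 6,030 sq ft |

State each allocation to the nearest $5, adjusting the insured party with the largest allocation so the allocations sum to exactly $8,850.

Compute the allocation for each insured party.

Combined floor area = 31,966.
Proportional shares: Bergstrom 7,531/31,966 × $8,850 = 2,085.01; Haddad 7,521/31,966 × $8,850 = 2,082.24; Dube 8,168/31,966 × $8,850 = 2,261.37; Orozco 2,716/31,966 × $8,850 = 751.94; Kowalski 6,030/31,966 × $8,850 = 1,669.45.
Rounded to nearest $5: Bergstrom $2,085; Haddad $2,080; Dube $2,260; Orozco $750; Kowalski $1,670. Sum = $8,845.
Difference $8,850 − $8,845 = +$5 applied to largest allocation (Dube): Dube becomes $2,265.

Bergstrom: $2,085 · Haddad: $2,080 · Dube: $2,265 · Orozco: $750 · Kowalski: $1,670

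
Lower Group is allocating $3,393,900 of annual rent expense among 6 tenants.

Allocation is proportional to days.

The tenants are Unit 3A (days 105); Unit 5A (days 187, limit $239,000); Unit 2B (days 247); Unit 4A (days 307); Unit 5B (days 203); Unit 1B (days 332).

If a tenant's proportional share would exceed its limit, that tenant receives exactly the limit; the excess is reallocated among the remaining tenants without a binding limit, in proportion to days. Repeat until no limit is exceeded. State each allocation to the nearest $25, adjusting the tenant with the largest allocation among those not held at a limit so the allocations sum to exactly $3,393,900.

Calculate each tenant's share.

Sum of days: 1,381.
Pro-rata shares before constraints: Unit 3A 258,044.53; Unit 5A 459,565.03; Unit 2B 607,019.04; Unit 4A 754,473.06; Unit 5B 498,886.10; Unit 1B 815,912.24.
Held at cap: Unit 5A ($239,000); balance $3,154,900 reallocated over remaining days 1,194.
Remaining shares: Unit 3A 277,440.95 → $277,450; Unit 2B 652,646.82 → $652,650; Unit 4A 811,184.51 → $811,175; Unit 5B 536,385.85 → $536,375; Unit 1B 877,241.88 → $877,250.

Unit 3A: $277,450 · Unit 5A: $239,000 · Unit 2B: $652,650 · Unit 4A: $811,175 · Unit 5B: $536,375 · Unit 1B: $877,250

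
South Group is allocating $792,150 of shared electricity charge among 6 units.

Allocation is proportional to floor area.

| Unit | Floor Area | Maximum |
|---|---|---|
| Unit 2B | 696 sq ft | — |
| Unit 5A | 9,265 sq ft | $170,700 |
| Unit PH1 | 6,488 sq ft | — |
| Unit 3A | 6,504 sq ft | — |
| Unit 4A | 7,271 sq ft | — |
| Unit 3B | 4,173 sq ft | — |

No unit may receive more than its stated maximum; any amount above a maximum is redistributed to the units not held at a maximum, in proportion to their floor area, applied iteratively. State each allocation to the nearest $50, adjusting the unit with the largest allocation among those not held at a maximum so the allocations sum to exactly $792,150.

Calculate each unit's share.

Unit 2B: $17,200; Unit 5A: $170,700; Unit PH1: $160,450; Unit 3A: $160,850; Unit 4A: $179,750; Unit 3B: $103,200

Combined floor area = 34,397.
Unconstrained shares: Unit 2B 16,028.62; Unit 5A 213,369.47; Unit PH1 149,416.20; Unit 3A 149,784.68; Unit 4A 167,448.40; Unit 3B 96,102.62.
Cap binds for Unit 5A ($170,700); balance $621,450 reallocated over remaining floor area 25,132.
Remaining shares: Unit 2B 17,210.30 → $17,200; Unit PH1 160,431.63 → $160,450; Unit 3A 160,827.26 → $160,850; Unit 4A 179,793.21 → $179,800; Unit 3B 103,187.60 → $103,200.
Rounding difference −$50 applied to Unit 4A → $179,750.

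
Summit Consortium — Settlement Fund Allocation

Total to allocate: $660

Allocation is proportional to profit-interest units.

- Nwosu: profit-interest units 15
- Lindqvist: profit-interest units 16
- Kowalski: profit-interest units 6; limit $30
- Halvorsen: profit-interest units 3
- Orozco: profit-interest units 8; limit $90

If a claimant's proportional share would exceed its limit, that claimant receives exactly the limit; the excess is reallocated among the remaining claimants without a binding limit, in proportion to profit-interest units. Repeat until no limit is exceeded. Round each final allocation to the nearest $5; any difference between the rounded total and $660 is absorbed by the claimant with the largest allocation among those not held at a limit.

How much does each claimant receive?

Total profit-interest units = 48.
Pro-rata shares before constraints: Nwosu 206.25; Lindqvist 220.00; Kowalski 82.50; Halvorsen 41.25; Orozco 110.00.
Cap binds for Kowalski ($30), Orozco ($90); residual $540 reallocated over remaining profit-interest units 34.
Shares after redistribution: Nwosu 238.24 → $240; Lindqvist 254.12 → $255; Halvorsen 47.65 → $50.
Rounding difference −$5 applied to Lindqvist → $250.

Nwosu: $240 | Lindqvist: $250 | Kowalski: $30 | Halvorsen: $50 | Orozco: $90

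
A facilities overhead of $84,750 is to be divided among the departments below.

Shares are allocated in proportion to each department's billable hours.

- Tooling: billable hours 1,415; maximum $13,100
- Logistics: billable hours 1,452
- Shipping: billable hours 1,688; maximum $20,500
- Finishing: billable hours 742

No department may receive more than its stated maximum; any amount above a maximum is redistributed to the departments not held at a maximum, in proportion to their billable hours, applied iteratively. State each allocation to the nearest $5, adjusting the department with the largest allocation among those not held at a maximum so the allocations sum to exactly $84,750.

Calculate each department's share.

Tooling: $13,100 · Logistics: $33,850 · Shipping: $20,500 · Finishing: $17,300

Billable hours total: 5,297.
Unconstrained shares: Tooling 22,639.47; Logistics 23,231.45; Shipping 27,007.36; Finishing 11,871.72.
Held at cap: Tooling ($13,100), Shipping ($20,500); residual $51,150 reallocated over remaining billable hours 2,194.
Redistributed shares: Logistics 33,851.32 → $33,850; Finishing 17,298.68 → $17,300.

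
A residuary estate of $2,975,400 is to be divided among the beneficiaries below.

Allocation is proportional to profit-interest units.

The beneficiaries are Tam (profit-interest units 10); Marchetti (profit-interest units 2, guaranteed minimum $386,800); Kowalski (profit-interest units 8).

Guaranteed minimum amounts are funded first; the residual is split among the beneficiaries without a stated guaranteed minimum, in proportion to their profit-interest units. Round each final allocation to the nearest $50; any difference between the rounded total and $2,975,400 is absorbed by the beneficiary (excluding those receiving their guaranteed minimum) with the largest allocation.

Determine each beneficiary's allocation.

Minimums first: Marchetti $386,800. Remaining pool $2,588,600.
Remaining pool split over remaining profit-interest units 18: Tam 1,438,111.11 → $1,438,100; Kowalski 1,150,488.89 → $1,150,500.

Tam: $1,438,100 · Marchetti: $386,800 · Kowalski: $1,150,500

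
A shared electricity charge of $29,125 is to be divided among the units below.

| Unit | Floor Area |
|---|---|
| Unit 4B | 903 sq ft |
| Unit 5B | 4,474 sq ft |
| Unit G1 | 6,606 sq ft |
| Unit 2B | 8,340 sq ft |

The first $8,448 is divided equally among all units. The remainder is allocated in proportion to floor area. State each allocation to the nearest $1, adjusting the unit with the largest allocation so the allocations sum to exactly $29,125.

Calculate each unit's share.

Unit 4B: $3,031 · Unit 5B: $6,664 · Unit G1: $8,833 · Unit 2B: $10,597

$8,448 shared equally gives $2,112 per unit.
Remainder $20,677 by floor area (total 20,323): Unit 4B 918.73 → $919; Unit 5B 4,551.93 → $4,552; Unit G1 6,721.07 → $6,721; Unit 2B 8,485.27 → $8,485.
Totals: Unit 4B $2,112 + $919 = $3,031; Unit 5B $2,112 + $4,552 = $6,664; Unit G1 $2,112 + $6,721 = $8,833; Unit 2B $2,112 + $8,485 = $10,597.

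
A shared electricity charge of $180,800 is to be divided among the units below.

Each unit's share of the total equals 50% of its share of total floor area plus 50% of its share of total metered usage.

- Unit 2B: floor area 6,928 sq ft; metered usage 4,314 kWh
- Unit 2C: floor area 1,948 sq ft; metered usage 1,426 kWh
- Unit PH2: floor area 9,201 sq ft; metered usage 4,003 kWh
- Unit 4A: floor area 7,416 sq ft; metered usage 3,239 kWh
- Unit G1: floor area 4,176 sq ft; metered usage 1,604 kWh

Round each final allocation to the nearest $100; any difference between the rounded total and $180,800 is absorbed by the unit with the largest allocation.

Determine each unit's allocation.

Totals — floor area 29,669, metered usage 14,586.
Composite weights (50% floor area + 50% metered usage): Unit 2B 0.2646; Unit 2C 0.0817; Unit PH2 0.2923; Unit 4A 0.2360; Unit G1 0.1254.
Unrounded shares: Unit 2B 47,846.26; Unit 2C 14,773.42; Unit PH2 52,844.49; Unit 4A 42,670.62; Unit G1 22,665.22.
At nearest $100: Unit 2B $47,800; Unit 2C $14,800; Unit PH2 $52,800; Unit 4A $42,700; Unit G1 $22,700. Sum = $180,800.
Rounded total matches; no reconciliation needed.

Unit 2B: $47,800; Unit 2C: $14,800; Unit PH2: $52,800; Unit 4A: $42,700; Unit G1: $22,700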